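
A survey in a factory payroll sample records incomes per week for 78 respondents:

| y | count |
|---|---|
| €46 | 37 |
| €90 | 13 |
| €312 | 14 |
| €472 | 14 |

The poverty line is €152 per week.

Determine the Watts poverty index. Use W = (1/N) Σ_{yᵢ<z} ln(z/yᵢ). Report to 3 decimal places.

Incomes under z: 37×€46, 13×€90 (q = 50 of N = 78).
ln(z/y) terms: ln(152/46) = 1.1952 (×37); ln(152/90) = 0.5241 (×13).
W = 51.036769 / 78 = 0.654.

0.654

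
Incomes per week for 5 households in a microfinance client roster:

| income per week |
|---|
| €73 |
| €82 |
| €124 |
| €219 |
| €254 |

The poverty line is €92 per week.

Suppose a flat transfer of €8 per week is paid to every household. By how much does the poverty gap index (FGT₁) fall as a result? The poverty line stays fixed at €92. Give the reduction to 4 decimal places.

Before: below the line — €73, €82; poverty gap index (FGT₁) = 0.063043.
After the €8 transfer: below the line — €81, €90; poverty gap index (FGT₁) = 0.028261.
Reduction = 0.063043 − 0.028261 = 0.0348.

0.0348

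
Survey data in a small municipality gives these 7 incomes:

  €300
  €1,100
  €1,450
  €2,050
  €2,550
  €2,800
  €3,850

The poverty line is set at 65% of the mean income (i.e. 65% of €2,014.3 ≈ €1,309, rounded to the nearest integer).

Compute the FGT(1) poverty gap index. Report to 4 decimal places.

Below the line: €300, €1,100 (q = 2 of N = 7).
Shortfall ratios: (1309−300)/1309 = 0.7708; (1309−1100)/1309 = 0.1597.
Sum of shortfalls = 0.930481; P₁ averages over all N: 0.930481 / 7 = 0.1329.

0.1329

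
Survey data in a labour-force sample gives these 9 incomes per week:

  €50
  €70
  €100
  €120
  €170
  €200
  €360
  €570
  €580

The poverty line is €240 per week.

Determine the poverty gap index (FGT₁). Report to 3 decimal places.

Incomes under z: €50, €70, €100, €120, €170, €200 (q = 6 of N = 9).
Gap ratios (z−y)/z: (240−50)/240 = 0.7917; (240−70)/240 = 0.7083; (240−100)/240 = 0.5833; (240−120)/240 = 0.5000; (240−170)/240 = 0.2917; (240−200)/240 = 0.1667.
Σ = 3.041667. Dividing by the full population N = 9 gives P₁ = 0.338.

0.338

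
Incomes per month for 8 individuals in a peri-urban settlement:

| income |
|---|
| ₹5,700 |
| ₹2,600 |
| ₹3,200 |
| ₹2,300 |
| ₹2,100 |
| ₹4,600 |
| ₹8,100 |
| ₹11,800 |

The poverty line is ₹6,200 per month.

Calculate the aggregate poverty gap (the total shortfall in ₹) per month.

Below the line: ₹2,100, ₹2,300, ₹2,600, ₹3,200, ₹4,600, ₹5,700 (q = 6 of N = 8).
Individual gaps: 6200−2100 = 4100; 6200−2300 = 3900; 6200−2600 = 3600; 6200−3200 = 3000; 6200−4600 = 1600; 6200−5700 = 500.
Aggregate gap = ₹16,700.

₹16,700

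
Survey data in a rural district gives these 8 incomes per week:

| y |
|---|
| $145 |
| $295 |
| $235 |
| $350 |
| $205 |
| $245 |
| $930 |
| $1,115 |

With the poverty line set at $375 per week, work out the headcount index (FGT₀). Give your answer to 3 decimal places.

0.750

6 of the 8 individuals have income below $375.
H = 6/8 = 0.750.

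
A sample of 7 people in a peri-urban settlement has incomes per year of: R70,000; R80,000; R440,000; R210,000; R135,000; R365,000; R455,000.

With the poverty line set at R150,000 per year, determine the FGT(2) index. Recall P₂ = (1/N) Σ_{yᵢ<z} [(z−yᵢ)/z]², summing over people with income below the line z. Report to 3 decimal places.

Below the line: R70,000, R80,000, R135,000 (q = 3 of N = 7).
Shortfall ratios: (150000−70000)/150000 = 0.5333; (150000−80000)/150000 = 0.4667; (150000−135000)/150000 = 0.1000.
Squared: 0.2844; 0.2178; 0.0100.
Sum = 0.512222; P₂ = 0.512222 / 7 = 0.073.

0.073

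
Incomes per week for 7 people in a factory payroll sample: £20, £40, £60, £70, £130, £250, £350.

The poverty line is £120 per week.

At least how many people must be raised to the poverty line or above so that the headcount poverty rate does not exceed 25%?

3

Currently q = 4 of N = 7 are below the line (H = 0.571).
A headcount ratio of at most 25% allows at most ⌊0.25 × 7⌋ = 1 poor people.
So at least 4 − 1 = 3 must be lifted.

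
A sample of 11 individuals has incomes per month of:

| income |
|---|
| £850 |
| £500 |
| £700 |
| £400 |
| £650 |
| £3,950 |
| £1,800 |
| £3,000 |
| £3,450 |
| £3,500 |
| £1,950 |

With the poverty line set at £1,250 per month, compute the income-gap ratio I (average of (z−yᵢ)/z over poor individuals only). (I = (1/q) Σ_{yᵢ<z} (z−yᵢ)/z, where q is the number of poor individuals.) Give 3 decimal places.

0.504

Below the line: £400, £500, £650, £700, £850 (q = 5 of N = 11).
Relative gaps: 0.6800, 0.6000, 0.4800, 0.4400, 0.3200; sum = 2.520000.
The income-gap ratio divides by q (the poor only): 2.520000 / 5 = 0.504.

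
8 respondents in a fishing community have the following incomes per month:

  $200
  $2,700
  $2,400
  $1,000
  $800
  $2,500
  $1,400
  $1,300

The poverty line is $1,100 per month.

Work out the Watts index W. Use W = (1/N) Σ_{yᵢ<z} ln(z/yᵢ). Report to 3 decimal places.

Incomes under z: $200, $800, $1,000 (q = 3 of N = 8).
Log shortfalls: ln(1100/200) = 1.7047; ln(1100/800) = 0.3185; ln(1100/1000) = 0.0953.
W = 2.118512 / 8 = 0.265.

0.265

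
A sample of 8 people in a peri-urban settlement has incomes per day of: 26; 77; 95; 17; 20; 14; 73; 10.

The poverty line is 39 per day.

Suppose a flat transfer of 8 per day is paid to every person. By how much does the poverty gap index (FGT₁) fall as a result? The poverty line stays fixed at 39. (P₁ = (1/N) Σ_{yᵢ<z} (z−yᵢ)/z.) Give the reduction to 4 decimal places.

0.1282

Before: below the line — 10, 14, 17, 20, 26; poverty gap index (FGT₁) = 0.346154.
After the 8 transfer: below the line — 18, 22, 25, 28, 34; poverty gap index (FGT₁) = 0.217949.
Reduction = 0.346154 − 0.217949 = 0.1282.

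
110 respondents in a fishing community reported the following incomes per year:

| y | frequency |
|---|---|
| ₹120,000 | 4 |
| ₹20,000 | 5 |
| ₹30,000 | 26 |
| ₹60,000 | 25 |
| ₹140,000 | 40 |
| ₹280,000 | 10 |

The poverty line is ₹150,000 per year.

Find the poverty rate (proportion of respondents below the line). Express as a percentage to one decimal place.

100 of the 110 respondents have income below ₹150,000.
H = 100/110 = 90.9%.

90.9%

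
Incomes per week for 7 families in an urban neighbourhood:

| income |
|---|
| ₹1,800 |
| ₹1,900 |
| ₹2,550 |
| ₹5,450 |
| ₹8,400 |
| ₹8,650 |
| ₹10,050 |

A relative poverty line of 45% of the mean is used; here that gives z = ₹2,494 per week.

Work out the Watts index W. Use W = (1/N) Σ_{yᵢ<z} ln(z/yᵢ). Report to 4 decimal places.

0.0854

Incomes under z: ₹1,800, ₹1,900 (q = 2 of N = 7).
Log gaps: ln(2494/1800) = 0.3261; ln(2494/1900) = 0.2720.
W = 0.598135 / 7 = 0.0854.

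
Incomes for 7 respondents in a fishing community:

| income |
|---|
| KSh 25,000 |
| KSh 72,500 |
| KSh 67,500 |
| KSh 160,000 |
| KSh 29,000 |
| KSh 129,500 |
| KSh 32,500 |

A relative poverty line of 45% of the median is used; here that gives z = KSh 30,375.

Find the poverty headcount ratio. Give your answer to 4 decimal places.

2 of the 7 respondents have income below KSh 30,375.
H = 2/7 = 0.2857.

0.2857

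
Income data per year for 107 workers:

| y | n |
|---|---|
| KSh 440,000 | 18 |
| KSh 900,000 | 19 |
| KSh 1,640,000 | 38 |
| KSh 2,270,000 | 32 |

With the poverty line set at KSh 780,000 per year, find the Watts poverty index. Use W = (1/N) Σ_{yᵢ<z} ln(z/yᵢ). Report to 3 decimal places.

0.096

Below z: 18×KSh 440,000 (q = 18 of N = 107).
Log gaps: ln(780000/440000) = 0.5725 (×18).
W = 10.305345 / 107 = 0.096.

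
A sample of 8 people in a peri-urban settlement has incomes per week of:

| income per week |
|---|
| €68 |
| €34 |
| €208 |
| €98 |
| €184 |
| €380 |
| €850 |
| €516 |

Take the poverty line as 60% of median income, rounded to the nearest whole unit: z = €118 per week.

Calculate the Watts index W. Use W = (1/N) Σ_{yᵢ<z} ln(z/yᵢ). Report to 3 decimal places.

0.248

Below z: €34, €68, €98 (q = 3 of N = 8).
Log shortfalls: ln(118/34) = 1.2443; ln(118/68) = 0.5512; ln(118/98) = 0.1857.
W = 1.981218 / 8 = 0.248.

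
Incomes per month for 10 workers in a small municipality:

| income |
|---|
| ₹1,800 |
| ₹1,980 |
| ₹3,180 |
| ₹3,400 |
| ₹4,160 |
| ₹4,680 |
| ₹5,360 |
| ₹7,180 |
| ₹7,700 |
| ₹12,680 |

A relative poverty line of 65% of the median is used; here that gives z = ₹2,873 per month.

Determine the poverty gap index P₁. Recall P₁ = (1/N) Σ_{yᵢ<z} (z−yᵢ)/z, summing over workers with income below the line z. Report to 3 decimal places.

Below the line: ₹1,800, ₹1,980 (q = 2 of N = 10).
Gap ratios (z−y)/z: (2873−1800)/2873 = 0.3735; (2873−1980)/2873 = 0.3108.
Σ = 0.684302. Dividing by the full population N = 10 gives P₁ = 0.068.

0.068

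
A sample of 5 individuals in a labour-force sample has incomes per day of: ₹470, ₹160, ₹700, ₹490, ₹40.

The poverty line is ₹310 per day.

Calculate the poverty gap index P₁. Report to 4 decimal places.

Below the line: ₹40, ₹160 (q = 2 of N = 5).
Shortfall ratios: (310−40)/310 = 0.8710; (310−160)/310 = 0.4839.
Sum of shortfalls = 1.354839; P₁ averages over all N: 1.354839 / 5 = 0.2710.

0.2710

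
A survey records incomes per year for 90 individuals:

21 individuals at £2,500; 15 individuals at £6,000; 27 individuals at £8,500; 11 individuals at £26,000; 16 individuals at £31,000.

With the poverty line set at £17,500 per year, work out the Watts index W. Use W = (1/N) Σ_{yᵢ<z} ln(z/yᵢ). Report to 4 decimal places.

Incomes under z: 21×£2,500, 15×£6,000, 27×£8,500 (q = 63 of N = 90).
Log gaps: ln(17500/2500) = 1.9459 (×21); ln(17500/6000) = 1.0704 (×15); ln(17500/8500) = 0.7221 (×27).
W = 76.418372 / 90 = 0.8491.

0.8491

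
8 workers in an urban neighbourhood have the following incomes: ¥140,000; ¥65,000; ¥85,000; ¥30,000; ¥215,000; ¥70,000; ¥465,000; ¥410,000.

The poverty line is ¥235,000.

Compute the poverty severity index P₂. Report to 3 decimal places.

Incomes under z: ¥30,000, ¥65,000, ¥70,000, ¥85,000, ¥140,000, ¥215,000 (q = 6 of N = 8).
Shortfall ratios: (235000−30000)/235000 = 0.8723; (235000−65000)/235000 = 0.7234; (235000−70000)/235000 = 0.7021; (235000−85000)/235000 = 0.6383; (235000−140000)/235000 = 0.4043; (235000−215000)/235000 = 0.0851.
Squared: 0.7610; 0.5233; 0.4930; 0.4074; 0.1634; 0.0072.
Sum = 2.355364; P₂ = 2.355364 / 8 = 0.294.

0.294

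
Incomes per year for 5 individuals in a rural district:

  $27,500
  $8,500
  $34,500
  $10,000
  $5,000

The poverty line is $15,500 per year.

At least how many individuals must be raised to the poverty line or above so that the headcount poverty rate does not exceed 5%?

Currently q = 3 of N = 5 are below the line (H = 0.600).
A headcount ratio of at most 5% allows at most ⌊0.05 × 5⌋ = 0 poor individuals.
So at least 3 − 0 = 3 must be lifted.

3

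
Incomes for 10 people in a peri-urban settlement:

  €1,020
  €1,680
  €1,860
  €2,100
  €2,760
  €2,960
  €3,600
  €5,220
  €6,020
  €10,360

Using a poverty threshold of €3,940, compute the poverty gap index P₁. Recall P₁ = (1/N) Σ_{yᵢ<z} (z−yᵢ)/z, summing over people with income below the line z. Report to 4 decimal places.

Below z: €1,020, €1,680, €1,860, €2,100, €2,760, €2,960, €3,600 (q = 7 of N = 10).
Relative gaps: (3940−1020)/3940 = 0.7411; (3940−1680)/3940 = 0.5736; (3940−1860)/3940 = 0.5279; (3940−2100)/3940 = 0.4670; (3940−2760)/3940 = 0.2995; (3940−2960)/3940 = 0.2487; (3940−3600)/3940 = 0.0863.
Sum of shortfalls = 2.944162; P₁ averages over all N: 2.944162 / 10 = 0.2944.

0.2944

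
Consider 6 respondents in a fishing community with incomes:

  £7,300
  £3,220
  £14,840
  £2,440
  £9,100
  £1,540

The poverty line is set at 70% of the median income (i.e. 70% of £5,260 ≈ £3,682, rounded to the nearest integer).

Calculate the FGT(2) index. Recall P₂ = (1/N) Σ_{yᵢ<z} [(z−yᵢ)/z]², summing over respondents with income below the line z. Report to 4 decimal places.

0.0780

Poor units: £1,540, £2,440, £3,220 (q = 3 of N = 6).
Gap ratios (z−y)/z: (3682−1540)/3682 = 0.5817; (3682−2440)/3682 = 0.3373; (3682−3220)/3682 = 0.1255.
Squared: 0.3384; 0.1138; 0.0157.
Sum = 0.467959; P₂ = 0.467959 / 6 = 0.0780.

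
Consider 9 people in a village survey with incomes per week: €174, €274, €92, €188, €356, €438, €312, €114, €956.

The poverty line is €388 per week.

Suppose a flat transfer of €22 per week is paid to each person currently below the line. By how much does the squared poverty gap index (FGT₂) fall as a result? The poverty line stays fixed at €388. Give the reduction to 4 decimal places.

0.0367

Before: below the line — €92, €114, €174, €188, €274, €312, €356; squared poverty gap index (FGT₂) = 0.198011.
After the €22 transfer: below the line — €114, €136, €196, €210, €296, €334, €378; squared poverty gap index (FGT₂) = 0.161347.
Reduction = 0.198011 − 0.161347 = 0.0367.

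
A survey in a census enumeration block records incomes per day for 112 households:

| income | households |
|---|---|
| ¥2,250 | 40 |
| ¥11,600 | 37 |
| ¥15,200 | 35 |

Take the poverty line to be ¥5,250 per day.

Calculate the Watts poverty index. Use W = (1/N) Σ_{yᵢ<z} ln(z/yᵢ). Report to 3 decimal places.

Incomes under z: 40×¥2,250 (q = 40 of N = 112).
ln(z/y) terms: ln(5250/2250) = 0.8473 (×40).
W = 33.891914 / 112 = 0.303.

0.303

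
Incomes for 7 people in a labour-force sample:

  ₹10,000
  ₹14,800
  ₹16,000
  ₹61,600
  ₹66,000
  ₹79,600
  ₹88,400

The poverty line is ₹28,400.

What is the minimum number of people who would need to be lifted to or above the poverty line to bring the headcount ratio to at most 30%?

3 of the 7 people are poor, so H = 3/7 = 0.429.
A headcount ratio of at most 30% allows at most ⌊0.30 × 7⌋ = 2 poor people.
So at least 3 − 2 = 1 must be lifted.

1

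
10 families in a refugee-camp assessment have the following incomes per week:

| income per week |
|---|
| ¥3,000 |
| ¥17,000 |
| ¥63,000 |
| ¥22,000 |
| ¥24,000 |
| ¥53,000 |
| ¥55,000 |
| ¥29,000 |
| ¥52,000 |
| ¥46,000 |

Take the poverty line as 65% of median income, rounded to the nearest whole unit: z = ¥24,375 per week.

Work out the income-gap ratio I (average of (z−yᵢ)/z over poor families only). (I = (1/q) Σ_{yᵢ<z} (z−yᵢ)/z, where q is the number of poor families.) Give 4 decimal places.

0.3231

Poor units: ¥3,000, ¥17,000, ¥22,000, ¥24,000 (q = 4 of N = 10).
Relative gaps: 0.8769, 0.3026, 0.0974, 0.0154; sum = 1.292308.
I averages over the q = 4 poor units only: 1.292308 / 4 = 0.3231.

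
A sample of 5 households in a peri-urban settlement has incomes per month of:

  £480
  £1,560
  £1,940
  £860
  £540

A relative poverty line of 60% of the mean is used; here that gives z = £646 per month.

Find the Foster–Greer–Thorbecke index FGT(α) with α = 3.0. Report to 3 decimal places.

0.004

Below z: £480, £540 (q = 2 of N = 5).
Normalized shortfalls: (646−480)/646 = 0.2570; (646−540)/646 = 0.1641.
Raised to α = 3.0: 0.01697; 0.00442.
Sum = 0.021386; FGT(3.0) = 0.021386 / 5 = 0.004.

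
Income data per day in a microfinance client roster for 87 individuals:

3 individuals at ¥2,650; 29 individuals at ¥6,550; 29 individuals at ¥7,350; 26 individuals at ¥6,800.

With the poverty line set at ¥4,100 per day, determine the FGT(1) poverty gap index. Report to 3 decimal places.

Incomes under z: 3×¥2,650 (q = 3 of N = 87).
Normalized shortfalls: (4100−2650)/4100 = 0.3537 (×3).
Sum of shortfalls = 1.060976; P₁ averages over all N: 1.060976 / 87 = 0.012.

0.012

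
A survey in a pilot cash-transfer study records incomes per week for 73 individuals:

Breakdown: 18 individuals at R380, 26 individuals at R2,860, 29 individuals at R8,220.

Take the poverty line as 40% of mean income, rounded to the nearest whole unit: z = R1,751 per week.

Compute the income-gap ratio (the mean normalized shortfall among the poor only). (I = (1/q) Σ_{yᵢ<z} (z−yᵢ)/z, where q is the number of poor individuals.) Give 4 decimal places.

0.7830

Below z: 18×R380 (q = 18 of N = 73).
Shortfall ratios (z−y)/z: 0.7830 (×18); sum = 14.093661.
I averages over the q = 18 poor units only: 14.093661 / 18 = 0.7830.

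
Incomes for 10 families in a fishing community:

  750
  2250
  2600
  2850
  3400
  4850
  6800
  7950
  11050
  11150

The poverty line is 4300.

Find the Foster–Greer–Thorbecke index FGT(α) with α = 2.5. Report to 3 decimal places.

Incomes under z: 750, 2250, 2600, 2850, 3400 (q = 5 of N = 10).
Shortfall ratios: (4300−750)/4300 = 0.8256; (4300−2250)/4300 = 0.4767; (4300−2600)/4300 = 0.3953; (4300−2850)/4300 = 0.3372; (4300−3400)/4300 = 0.2093.
Raised to α = 2.5: 0.61930; 0.15693; 0.09828; 0.06603; 0.02004.
Sum = 0.960581; FGT(2.5) = 0.960581 / 10 = 0.096.

0.096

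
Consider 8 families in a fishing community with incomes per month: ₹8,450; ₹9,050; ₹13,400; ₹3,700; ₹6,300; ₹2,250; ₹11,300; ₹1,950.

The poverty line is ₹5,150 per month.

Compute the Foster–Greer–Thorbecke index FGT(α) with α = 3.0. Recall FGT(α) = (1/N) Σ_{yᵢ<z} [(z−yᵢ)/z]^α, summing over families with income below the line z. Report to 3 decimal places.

Below the line: ₹1,950, ₹2,250, ₹3,700 (q = 3 of N = 8).
Relative gaps: (5150−1950)/5150 = 0.6214; (5150−2250)/5150 = 0.5631; (5150−3700)/5150 = 0.2816.
Raised to α = 3.0: 0.23990; 0.17856; 0.02232.
Sum = 0.440773; FGT(3.0) = 0.440773 / 8 = 0.055.

0.055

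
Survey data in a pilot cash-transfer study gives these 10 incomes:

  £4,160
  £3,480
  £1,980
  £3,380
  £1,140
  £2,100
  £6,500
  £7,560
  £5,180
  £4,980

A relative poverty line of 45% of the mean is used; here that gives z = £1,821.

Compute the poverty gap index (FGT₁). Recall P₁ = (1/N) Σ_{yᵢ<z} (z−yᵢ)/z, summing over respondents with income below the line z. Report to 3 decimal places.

Below z: £1,140 (q = 1 of N = 10).
Gap ratios (z−y)/z: (1821−1140)/1821 = 0.3740.
Σ = 0.373970. Dividing by the full population N = 10 gives P₁ = 0.037.

0.037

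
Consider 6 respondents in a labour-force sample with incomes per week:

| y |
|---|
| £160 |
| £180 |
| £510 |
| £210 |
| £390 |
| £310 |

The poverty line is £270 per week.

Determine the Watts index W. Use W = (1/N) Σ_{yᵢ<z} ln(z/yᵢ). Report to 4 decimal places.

0.1967

Below the line: £160, £180, £210 (q = 3 of N = 6).
Log shortfalls: ln(270/160) = 0.5232; ln(270/180) = 0.4055; ln(270/210) = 0.2513.
W = 1.180028 / 6 = 0.1967.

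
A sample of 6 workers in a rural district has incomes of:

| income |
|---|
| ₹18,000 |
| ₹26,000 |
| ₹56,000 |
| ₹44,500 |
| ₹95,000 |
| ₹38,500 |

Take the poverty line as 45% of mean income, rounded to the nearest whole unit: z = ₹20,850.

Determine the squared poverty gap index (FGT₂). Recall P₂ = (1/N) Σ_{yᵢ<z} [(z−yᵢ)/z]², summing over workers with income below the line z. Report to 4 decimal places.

Below the line: ₹18,000 (q = 1 of N = 6).
Gap ratios (z−y)/z: (20850−18000)/20850 = 0.1367.
Squared: 0.0187.
Sum = 0.018684; P₂ = 0.018684 / 6 = 0.0031.

0.0031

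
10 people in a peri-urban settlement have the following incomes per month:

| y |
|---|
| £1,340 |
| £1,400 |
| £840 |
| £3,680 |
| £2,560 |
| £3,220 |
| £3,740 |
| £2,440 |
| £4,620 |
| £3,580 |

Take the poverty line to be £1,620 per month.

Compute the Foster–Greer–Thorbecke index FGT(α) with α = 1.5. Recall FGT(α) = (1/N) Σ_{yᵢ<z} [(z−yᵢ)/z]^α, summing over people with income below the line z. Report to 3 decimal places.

Below z: £840, £1,340, £1,400 (q = 3 of N = 10).
Relative gaps: (1620−840)/1620 = 0.4815; (1620−1340)/1620 = 0.1728; (1620−1400)/1620 = 0.1358.
Raised to α = 1.5: 0.33409; 0.07186; 0.05005.
Sum = 0.455996; FGT(1.5) = 0.455996 / 10 = 0.046.

0.046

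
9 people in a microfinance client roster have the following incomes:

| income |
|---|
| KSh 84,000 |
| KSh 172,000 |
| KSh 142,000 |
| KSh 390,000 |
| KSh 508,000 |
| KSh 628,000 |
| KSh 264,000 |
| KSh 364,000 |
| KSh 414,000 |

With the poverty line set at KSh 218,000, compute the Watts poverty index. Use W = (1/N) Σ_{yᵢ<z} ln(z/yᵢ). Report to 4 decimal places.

Poor units: KSh 84,000, KSh 142,000, KSh 172,000 (q = 3 of N = 9).
ln(z/y) terms: ln(218000/84000) = 0.9537; ln(218000/142000) = 0.4287; ln(218000/172000) = 0.2370.
W = 1.619347 / 9 = 0.1799.

0.1799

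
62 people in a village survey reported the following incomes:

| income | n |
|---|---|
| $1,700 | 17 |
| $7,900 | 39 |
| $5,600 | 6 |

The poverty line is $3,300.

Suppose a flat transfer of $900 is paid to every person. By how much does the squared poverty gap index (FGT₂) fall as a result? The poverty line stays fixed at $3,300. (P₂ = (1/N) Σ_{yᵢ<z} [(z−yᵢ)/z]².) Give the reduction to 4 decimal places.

0.0521

Before: below the line — 17×$1,700; squared poverty gap index (FGT₂) = 0.064457.
After the $900 transfer: below the line — 17×$2,600; squared poverty gap index (FGT₂) = 0.012337.
Reduction = 0.064457 − 0.012337 = 0.0521.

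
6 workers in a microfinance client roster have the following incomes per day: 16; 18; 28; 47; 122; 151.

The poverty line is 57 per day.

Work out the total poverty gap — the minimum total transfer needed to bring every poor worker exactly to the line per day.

Poor units: 16, 18, 28, 47 (q = 4 of N = 6).
Individual gaps: 57−16 = 41; 57−18 = 39; 57−28 = 29; 57−47 = 10.
Aggregate gap = 119.

119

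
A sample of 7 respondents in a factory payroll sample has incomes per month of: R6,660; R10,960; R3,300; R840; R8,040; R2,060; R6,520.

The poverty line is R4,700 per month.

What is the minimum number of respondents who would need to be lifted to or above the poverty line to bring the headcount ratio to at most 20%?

Currently q = 3 of N = 7 are below the line (H = 0.429).
A headcount ratio of at most 20% allows at most ⌊0.20 × 7⌋ = 1 poor respondents.
So at least 3 − 1 = 2 must be lifted.

2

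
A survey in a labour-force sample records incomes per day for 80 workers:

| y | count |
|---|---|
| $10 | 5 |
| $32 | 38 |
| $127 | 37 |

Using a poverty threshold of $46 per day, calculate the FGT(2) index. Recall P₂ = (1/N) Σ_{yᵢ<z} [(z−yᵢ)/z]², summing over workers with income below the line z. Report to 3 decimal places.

Below the line: 5×$10, 38×$32 (q = 43 of N = 80).
Gap ratios (z−y)/z: (46−10)/46 = 0.7826 (×5); (46−32)/46 = 0.3043 (×38).
Squared: 0.6125 (×5); 0.0926 (×38).
Sum = 6.582231; P₂ = 6.582231 / 80 = 0.082.

0.082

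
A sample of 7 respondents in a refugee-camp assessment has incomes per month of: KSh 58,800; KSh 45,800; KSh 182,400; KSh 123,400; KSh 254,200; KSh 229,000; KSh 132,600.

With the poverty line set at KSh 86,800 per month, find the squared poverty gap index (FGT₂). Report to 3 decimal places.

0.047

Below z: KSh 45,800, KSh 58,800 (q = 2 of N = 7).
Shortfall ratios: (86800−45800)/86800 = 0.4724; (86800−58800)/86800 = 0.3226.
Squared: 0.2231; 0.1041.
Sum = 0.327173; P₂ = 0.327173 / 7 = 0.047.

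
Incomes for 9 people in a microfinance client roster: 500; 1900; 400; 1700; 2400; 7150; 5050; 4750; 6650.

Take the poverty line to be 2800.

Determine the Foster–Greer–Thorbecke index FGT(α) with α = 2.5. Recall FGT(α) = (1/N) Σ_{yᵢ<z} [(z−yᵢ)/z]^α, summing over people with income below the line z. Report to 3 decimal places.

Below the line: 400, 500, 1700, 1900, 2400 (q = 5 of N = 9).
Normalized shortfalls: (2800−400)/2800 = 0.8571; (2800−500)/2800 = 0.8214; (2800−1700)/2800 = 0.3929; (2800−1900)/2800 = 0.3214; (2800−2400)/2800 = 0.1429.
Raised to α = 2.5: 0.68019; 0.61154; 0.09674; 0.05857; 0.00771.
Sum = 1.454758; FGT(2.5) = 1.454758 / 9 = 0.162.

0.162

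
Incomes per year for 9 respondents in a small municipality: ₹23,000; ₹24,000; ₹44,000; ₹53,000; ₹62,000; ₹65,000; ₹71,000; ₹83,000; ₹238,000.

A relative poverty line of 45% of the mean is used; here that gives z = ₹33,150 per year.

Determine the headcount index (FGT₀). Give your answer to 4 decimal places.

0.2222

2 of the 9 respondents have income below ₹33,150.
H = 2/9 = 0.2222.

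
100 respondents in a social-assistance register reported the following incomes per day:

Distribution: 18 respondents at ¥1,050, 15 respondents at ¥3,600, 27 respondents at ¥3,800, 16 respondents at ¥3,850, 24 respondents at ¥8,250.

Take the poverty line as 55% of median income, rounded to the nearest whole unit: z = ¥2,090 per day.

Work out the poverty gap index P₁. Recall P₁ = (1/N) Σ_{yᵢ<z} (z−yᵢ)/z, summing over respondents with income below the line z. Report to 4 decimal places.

Incomes under z: 18×¥1,050 (q = 18 of N = 100).
Gap ratios (z−y)/z: (2090−1050)/2090 = 0.4976 (×18).
Sum of shortfalls = 8.956938; P₁ averages over all N: 8.956938 / 100 = 0.0896.

0.0896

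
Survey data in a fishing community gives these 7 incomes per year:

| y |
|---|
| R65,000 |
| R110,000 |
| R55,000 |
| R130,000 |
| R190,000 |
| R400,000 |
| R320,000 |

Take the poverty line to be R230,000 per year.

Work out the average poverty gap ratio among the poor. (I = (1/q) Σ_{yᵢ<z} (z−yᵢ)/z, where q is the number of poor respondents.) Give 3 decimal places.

Below z: R55,000, R65,000, R110,000, R130,000, R190,000 (q = 5 of N = 7).
Shortfall ratios (z−y)/z: 0.7609, 0.7174, 0.5217, 0.4348, 0.1739; sum = 2.608696.
The income-gap ratio divides by q (the poor only): 2.608696 / 5 = 0.522.

0.522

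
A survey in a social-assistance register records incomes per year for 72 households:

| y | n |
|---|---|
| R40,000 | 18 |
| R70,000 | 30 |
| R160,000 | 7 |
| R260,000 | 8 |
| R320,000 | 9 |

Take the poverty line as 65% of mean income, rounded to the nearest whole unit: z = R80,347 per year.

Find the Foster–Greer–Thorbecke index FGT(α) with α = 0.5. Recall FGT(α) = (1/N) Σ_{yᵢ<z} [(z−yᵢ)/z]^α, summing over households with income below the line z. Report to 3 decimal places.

Below the line: 18×R40,000, 30×R70,000 (q = 48 of N = 72).
Normalized shortfalls: (80347−40000)/80347 = 0.5022 (×18); (80347−70000)/80347 = 0.1288 (×30).
Raised to α = 0.5: 0.70863 (×18); 0.35886 (×30).
Sum = 23.521111; FGT(0.5) = 23.521111 / 72 = 0.327.

0.327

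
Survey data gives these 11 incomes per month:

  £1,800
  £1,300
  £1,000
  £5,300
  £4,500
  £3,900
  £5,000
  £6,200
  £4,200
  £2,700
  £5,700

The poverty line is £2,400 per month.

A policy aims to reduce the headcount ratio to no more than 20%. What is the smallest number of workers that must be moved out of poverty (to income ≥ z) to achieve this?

3 of the 11 workers are poor, so H = 3/11 = 0.273.
A headcount ratio of at most 20% allows at most ⌊0.20 × 11⌋ = 2 poor workers.
So at least 3 − 2 = 1 must be lifted.

1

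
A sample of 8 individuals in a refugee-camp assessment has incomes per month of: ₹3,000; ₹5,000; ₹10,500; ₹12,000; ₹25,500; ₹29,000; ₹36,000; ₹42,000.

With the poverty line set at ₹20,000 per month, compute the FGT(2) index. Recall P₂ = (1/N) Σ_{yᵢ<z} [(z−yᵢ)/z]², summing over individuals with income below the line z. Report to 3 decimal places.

0.209

Poor units: ₹3,000, ₹5,000, ₹10,500, ₹12,000 (q = 4 of N = 8).
Shortfall ratios: (20000−3000)/20000 = 0.8500; (20000−5000)/20000 = 0.7500; (20000−10500)/20000 = 0.4750; (20000−12000)/20000 = 0.4000.
Squared: 0.7225; 0.5625; 0.2256; 0.1600.
Sum = 1.670625; P₂ = 1.670625 / 8 = 0.209.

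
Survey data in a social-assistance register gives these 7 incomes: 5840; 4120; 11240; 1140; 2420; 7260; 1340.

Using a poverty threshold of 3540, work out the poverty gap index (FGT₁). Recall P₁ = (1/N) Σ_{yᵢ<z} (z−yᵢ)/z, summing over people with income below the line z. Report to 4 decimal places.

Incomes under z: 1140, 1340, 2420 (q = 3 of N = 7).
Shortfall ratios: (3540−1140)/3540 = 0.6780; (3540−1340)/3540 = 0.6215; (3540−2420)/3540 = 0.3164.
Σ = 1.615819. Dividing by the full population N = 7 gives P₁ = 0.2308.

0.2308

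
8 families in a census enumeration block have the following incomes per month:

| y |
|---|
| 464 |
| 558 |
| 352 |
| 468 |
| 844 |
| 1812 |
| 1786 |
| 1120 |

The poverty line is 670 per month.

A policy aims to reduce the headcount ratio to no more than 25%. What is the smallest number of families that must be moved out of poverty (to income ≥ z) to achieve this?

4 of the 8 families are poor, so H = 4/8 = 0.500.
A headcount ratio of at most 25% allows at most ⌊0.25 × 8⌋ = 2 poor families.
So at least 4 − 2 = 2 must be lifted.

2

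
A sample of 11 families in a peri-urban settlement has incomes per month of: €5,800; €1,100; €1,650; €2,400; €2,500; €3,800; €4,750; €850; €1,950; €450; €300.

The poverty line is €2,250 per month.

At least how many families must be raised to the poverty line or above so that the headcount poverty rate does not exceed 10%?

5

Currently q = 6 of N = 11 are below the line (H = 0.545).
A headcount ratio of at most 10% allows at most ⌊0.10 × 11⌋ = 1 poor families.
So at least 6 − 1 = 5 must be lifted.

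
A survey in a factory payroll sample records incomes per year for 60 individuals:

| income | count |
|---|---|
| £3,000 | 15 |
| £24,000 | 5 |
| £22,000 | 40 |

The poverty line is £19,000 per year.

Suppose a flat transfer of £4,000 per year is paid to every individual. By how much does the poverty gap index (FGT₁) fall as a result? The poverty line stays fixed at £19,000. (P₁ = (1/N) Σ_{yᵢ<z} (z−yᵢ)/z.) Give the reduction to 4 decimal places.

Before: below the line — 15×£3,000; poverty gap index (FGT₁) = 0.210526.
After the £4,000 transfer: below the line — 15×£7,000; poverty gap index (FGT₁) = 0.157895.
Reduction = 0.210526 − 0.157895 = 0.0526.

0.0526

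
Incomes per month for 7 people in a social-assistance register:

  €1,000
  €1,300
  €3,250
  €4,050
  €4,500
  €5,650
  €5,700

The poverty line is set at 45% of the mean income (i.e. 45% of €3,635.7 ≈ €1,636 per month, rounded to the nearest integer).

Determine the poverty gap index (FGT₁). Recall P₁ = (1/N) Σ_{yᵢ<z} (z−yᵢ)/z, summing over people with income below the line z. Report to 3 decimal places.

0.085

Incomes under z: €1,000, €1,300 (q = 2 of N = 7).
Gap ratios (z−y)/z: (1636−1000)/1636 = 0.3888; (1636−1300)/1636 = 0.2054.
Σ = 0.594132. Dividing by the full population N = 7 gives P₁ = 0.085.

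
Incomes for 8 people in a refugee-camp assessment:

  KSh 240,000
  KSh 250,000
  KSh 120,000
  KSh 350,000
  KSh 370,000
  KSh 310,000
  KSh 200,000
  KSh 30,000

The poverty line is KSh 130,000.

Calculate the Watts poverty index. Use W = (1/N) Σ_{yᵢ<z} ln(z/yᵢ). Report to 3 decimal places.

0.193

Poor units: KSh 30,000, KSh 120,000 (q = 2 of N = 8).
Log shortfalls: ln(130000/30000) = 1.4663; ln(130000/120000) = 0.0800.
W = 1.546380 / 8 = 0.193.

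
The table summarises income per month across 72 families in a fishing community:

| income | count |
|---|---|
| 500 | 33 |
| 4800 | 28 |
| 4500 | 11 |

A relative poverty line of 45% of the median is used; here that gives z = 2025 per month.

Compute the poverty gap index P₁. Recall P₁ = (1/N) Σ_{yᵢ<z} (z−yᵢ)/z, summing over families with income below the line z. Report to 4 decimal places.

0.3452

Below z: 33×500 (q = 33 of N = 72).
Gap ratios (z−y)/z: (2025−500)/2025 = 0.7531 (×33).
Σ = 24.851852. Dividing by the full population N = 72 gives P₁ = 0.3452.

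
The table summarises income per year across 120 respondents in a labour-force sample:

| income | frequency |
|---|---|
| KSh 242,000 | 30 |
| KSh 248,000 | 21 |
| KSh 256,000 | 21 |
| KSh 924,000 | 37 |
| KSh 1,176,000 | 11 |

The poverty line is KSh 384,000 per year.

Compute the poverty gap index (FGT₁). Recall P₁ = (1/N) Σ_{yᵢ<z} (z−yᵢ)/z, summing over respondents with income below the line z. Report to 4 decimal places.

Below the line: 30×KSh 242,000, 21×KSh 248,000, 21×KSh 256,000 (q = 72 of N = 120).
Normalized shortfalls: (384000−242000)/384000 = 0.3698 (×30); (384000−248000)/384000 = 0.3542 (×21); (384000−256000)/384000 = 0.3333 (×21).
Σ = 25.531250. Dividing by the full population N = 120 gives P₁ = 0.2128.

0.2128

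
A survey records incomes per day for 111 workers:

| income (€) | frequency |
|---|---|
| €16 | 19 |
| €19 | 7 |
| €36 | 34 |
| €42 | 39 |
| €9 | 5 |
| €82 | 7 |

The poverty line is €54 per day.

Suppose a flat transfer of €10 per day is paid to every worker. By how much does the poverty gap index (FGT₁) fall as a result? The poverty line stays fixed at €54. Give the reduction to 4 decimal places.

Before: below the line — 5×€9, 19×€16, 7×€19, 34×€36, 39×€42; poverty gap index (FGT₁) = 0.379046.
After the €10 transfer: below the line — 5×€19, 19×€26, 7×€29, 34×€46, 39×€52; poverty gap index (FGT₁) = 0.205539.
Reduction = 0.379046 − 0.205539 = 0.1735.

0.1735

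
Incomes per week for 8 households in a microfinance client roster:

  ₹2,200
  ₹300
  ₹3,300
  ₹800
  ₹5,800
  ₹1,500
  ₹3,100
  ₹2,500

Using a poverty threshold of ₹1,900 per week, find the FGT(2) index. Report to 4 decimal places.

Below z: ₹300, ₹800, ₹1,500 (q = 3 of N = 8).
Relative gaps: (1900−300)/1900 = 0.8421; (1900−800)/1900 = 0.5789; (1900−1500)/1900 = 0.2105.
Squared: 0.7091; 0.3352; 0.0443.
Sum = 1.088643; P₂ = 1.088643 / 8 = 0.1361.

0.1361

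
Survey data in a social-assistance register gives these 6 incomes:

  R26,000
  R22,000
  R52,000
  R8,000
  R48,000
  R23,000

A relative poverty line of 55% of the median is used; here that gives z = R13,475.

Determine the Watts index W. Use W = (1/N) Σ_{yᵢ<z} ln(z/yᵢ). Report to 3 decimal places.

Incomes under z: R8,000 (q = 1 of N = 6).
Log gaps: ln(13475/8000) = 0.5214.
W = 0.521395 / 6 = 0.087.

0.087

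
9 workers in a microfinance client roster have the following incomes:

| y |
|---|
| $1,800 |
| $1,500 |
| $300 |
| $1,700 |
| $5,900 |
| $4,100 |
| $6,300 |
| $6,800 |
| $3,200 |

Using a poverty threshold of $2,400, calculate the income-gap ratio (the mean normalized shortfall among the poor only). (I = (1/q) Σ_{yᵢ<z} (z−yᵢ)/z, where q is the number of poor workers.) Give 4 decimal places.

0.4479

Incomes under z: $300, $1,500, $1,700, $1,800 (q = 4 of N = 9).
Relative gaps: 0.8750, 0.3750, 0.2917, 0.2500; sum = 1.791667.
I averages over the q = 4 poor units only: 1.791667 / 4 = 0.4479.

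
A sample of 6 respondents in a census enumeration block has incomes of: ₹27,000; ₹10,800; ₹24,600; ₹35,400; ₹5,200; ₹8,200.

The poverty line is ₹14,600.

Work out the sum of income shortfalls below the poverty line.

Incomes under z: ₹5,200, ₹8,200, ₹10,800 (q = 3 of N = 6).
Individual gaps: 14600−5200 = 9400; 14600−8200 = 6400; 14600−10800 = 3800.
Aggregate gap = ₹19,600.

₹19,600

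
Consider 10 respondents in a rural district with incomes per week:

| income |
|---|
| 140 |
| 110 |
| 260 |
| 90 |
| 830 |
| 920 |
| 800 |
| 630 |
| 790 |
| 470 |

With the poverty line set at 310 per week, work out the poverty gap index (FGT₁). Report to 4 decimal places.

Incomes under z: 90, 110, 140, 260 (q = 4 of N = 10).
Shortfall ratios: (310−90)/310 = 0.7097; (310−110)/310 = 0.6452; (310−140)/310 = 0.5484; (310−260)/310 = 0.1613.
Σ = 2.064516. Dividing by the full population N = 10 gives P₁ = 0.2065.

0.2065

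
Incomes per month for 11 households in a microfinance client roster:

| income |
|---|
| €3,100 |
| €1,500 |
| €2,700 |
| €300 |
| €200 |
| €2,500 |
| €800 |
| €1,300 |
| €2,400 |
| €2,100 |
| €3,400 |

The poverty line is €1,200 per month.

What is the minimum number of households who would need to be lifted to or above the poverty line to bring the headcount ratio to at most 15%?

2

Currently q = 3 of N = 11 are below the line (H = 0.273).
A headcount ratio of at most 15% allows at most ⌊0.15 × 11⌋ = 1 poor households.
So at least 3 − 1 = 2 must be lifted.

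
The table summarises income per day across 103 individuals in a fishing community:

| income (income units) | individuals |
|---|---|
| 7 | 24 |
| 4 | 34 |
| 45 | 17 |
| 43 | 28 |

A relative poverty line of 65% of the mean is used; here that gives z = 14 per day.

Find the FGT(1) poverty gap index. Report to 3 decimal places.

0.352

Incomes under z: 34×4, 24×7 (q = 58 of N = 103).
Relative gaps: (14−4)/14 = 0.7143 (×34); (14−7)/14 = 0.5000 (×24).
Sum of shortfalls = 36.285714; P₁ averages over all N: 36.285714 / 103 = 0.352.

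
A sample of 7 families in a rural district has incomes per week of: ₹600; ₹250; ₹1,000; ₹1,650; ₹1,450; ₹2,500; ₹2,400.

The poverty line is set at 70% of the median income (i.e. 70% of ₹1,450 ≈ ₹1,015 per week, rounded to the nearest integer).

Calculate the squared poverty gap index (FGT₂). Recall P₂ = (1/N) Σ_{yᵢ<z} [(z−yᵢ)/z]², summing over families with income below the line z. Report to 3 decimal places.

Below z: ₹250, ₹600, ₹1,000 (q = 3 of N = 7).
Gap ratios (z−y)/z: (1015−250)/1015 = 0.7537; (1015−600)/1015 = 0.4089; (1015−1000)/1015 = 0.0148.
Squared: 0.5681; 0.1672; 0.0002.
Sum = 0.735446; P₂ = 0.735446 / 7 = 0.105.

0.105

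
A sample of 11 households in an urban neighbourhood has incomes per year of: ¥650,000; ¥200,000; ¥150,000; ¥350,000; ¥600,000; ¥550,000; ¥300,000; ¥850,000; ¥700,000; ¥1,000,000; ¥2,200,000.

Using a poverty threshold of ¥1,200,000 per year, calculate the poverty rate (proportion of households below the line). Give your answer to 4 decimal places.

10 of the 11 households have income below ¥1,200,000.
H = 10/11 = 0.9091.

0.9091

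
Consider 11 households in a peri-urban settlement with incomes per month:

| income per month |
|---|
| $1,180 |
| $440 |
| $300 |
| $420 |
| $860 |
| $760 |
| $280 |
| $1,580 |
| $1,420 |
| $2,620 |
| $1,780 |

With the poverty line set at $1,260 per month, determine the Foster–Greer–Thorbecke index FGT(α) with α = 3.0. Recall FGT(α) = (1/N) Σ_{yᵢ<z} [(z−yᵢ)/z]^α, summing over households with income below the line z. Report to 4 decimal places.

0.1436

Poor units: $280, $300, $420, $440, $760, $860, $1,180 (q = 7 of N = 11).
Normalized shortfalls: (1260−280)/1260 = 0.7778; (1260−300)/1260 = 0.7619; (1260−420)/1260 = 0.6667; (1260−440)/1260 = 0.6508; (1260−760)/1260 = 0.3968; (1260−860)/1260 = 0.3175; (1260−1180)/1260 = 0.0635.
Raised to α = 3.0: 0.47051; 0.44228; 0.29630; 0.27563; 0.06249; 0.03199; 0.00026.
Sum = 1.579459; FGT(3.0) = 1.579459 / 11 = 0.1436.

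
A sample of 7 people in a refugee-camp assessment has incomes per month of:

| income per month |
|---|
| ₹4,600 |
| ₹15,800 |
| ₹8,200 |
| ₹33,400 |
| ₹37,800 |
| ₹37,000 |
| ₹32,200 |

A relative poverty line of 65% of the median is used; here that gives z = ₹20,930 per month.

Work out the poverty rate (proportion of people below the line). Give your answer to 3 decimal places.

3 of the 7 people have income below ₹20,930.
H = 3/7 = 0.429.

0.429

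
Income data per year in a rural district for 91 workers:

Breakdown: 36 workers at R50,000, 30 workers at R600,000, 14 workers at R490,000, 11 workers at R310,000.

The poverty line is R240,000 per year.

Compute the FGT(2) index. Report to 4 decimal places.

Poor units: 36×R50,000 (q = 36 of N = 91).
Relative gaps: (240000−50000)/240000 = 0.7917 (×36).
Squared: 0.6267 (×36).
Sum = 22.562500; P₂ = 22.562500 / 91 = 0.2479.

0.2479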